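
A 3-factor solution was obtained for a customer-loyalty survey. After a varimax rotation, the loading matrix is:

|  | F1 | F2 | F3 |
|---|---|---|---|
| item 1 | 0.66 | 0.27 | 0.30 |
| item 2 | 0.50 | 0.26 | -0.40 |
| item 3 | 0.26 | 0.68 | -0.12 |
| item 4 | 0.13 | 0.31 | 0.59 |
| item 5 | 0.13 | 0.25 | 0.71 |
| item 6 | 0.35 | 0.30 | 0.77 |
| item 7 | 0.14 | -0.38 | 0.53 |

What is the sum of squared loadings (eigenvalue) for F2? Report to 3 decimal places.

0.996

SS loadings for F2 = 0.27² + 0.26² + 0.68² + 0.31² + 0.25² + 0.30² + (-0.38)² = 0.0729 + 0.0676 + 0.4624 + 0.0961 + 0.0625 + 0.0900 + 0.1444 = 0.9959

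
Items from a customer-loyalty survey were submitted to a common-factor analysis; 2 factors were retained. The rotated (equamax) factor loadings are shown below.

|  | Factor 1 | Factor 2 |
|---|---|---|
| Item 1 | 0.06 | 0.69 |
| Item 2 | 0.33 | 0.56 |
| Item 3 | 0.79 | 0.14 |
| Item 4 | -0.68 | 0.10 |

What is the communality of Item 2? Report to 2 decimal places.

0.42

h² = 0.33² + 0.56² = 0.1089 + 0.3136 = 0.4225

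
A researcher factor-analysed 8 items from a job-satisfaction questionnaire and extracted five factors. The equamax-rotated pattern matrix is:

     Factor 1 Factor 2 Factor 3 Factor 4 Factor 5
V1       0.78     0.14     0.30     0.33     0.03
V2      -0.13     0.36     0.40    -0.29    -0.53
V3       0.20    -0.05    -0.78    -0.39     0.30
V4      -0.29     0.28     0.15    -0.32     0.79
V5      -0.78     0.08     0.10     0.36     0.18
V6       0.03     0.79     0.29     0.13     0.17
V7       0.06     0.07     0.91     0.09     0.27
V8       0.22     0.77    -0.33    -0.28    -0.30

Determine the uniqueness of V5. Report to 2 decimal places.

h² = (-0.78)² + 0.08² + 0.10² + 0.36² + 0.18² = 0.6084 + 0.0064 + 0.0100 + 0.1296 + 0.0324 = 0.7868
Uniqueness u² = 1 − h² = 1 − 0.7868 = 0.2132

0.21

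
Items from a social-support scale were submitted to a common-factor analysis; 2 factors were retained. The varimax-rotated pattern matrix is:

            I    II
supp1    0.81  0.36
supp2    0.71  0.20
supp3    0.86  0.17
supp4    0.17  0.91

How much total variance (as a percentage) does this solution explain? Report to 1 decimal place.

73.9%

Communalities: 0.7857, 0.5441, 0.7685, 0.8570; Σh² = 2.9553.
Total variance with 4 standardized items is 4, so the solution explains 2.9553/4 = 0.7388 = 73.88%.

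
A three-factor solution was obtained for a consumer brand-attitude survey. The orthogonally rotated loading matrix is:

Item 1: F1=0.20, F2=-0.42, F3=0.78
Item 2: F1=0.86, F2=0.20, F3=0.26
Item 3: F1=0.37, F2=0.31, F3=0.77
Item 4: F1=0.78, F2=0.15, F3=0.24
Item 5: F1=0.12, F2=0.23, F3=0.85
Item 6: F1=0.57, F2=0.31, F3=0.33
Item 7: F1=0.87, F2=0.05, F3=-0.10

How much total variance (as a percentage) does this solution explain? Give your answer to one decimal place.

75.4%

SS loadings by factor: 2.6211, 0.4865, 2.1679; total = 5.2755.
Total variance with 7 standardized items is 7, so the solution explains 5.2755/7 = 0.7536 = 75.36%.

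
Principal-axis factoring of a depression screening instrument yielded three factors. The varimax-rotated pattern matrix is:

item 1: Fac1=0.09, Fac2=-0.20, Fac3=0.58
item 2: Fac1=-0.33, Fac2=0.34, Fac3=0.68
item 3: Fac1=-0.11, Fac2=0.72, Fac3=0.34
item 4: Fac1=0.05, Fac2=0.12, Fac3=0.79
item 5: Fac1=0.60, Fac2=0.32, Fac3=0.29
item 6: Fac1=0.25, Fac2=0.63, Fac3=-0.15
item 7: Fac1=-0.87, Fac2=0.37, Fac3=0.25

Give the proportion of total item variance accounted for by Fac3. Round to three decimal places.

0.244

SS loadings for Fac3 = 0.58² + 0.68² + 0.34² + 0.79² + 0.29² + (-0.15)² + 0.25² = 1.7076
Proportion of variance = 1.7076 / 7 = 0.2439.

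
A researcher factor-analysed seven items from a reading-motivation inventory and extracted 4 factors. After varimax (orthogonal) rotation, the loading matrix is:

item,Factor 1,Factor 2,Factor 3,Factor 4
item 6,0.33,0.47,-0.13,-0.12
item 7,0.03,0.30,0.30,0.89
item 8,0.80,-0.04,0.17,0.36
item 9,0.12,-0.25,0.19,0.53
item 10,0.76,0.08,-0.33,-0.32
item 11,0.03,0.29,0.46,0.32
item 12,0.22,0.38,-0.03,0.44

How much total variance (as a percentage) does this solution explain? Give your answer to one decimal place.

58.7%

Communalities: 0.3611, 0.9730, 0.8001, 0.3939, 0.7953, 0.3990, 0.3873; Σh² = 4.1097.
Total variance with 7 standardized items is 7, so the solution explains 4.1097/7 = 0.5871 = 58.71%.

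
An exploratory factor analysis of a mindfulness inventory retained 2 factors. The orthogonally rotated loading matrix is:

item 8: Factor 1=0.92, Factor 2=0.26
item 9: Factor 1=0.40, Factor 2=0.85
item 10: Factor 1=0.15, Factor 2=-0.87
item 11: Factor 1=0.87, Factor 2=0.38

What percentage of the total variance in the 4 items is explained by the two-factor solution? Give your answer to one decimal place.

SS loadings by factor: 1.7858, 1.6914; total = 3.4772.
Total variance with 4 standardized items is 4, so the solution explains 3.4772/4 = 0.8693 = 86.93%.

86.9%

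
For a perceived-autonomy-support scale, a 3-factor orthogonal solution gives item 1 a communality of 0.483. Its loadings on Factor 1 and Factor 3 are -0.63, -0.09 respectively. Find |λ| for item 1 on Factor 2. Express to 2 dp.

0.28

Under orthogonal rotation h² = Σλ², so λ_Factor 2² = h² − (0.4050) = 0.483 − 0.4050 = 0.0780.
|λ| = √0.0780 = 0.2793.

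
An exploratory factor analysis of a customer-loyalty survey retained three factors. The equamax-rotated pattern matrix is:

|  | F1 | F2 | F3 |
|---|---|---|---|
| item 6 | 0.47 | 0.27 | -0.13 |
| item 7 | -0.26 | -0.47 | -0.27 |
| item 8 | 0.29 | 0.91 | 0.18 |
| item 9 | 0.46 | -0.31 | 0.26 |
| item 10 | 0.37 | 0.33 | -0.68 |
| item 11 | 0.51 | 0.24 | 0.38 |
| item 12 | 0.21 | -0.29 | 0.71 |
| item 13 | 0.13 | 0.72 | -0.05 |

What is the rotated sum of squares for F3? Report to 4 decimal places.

1.3032

SS loadings for F3 = (-0.13)² + (-0.27)² + 0.18² + 0.26² + (-0.68)² + 0.38² + 0.71² + (-0.05)² = 0.0169 + 0.0729 + 0.0324 + 0.0676 + 0.4624 + 0.1444 + 0.5041 + 0.0025 = 1.3032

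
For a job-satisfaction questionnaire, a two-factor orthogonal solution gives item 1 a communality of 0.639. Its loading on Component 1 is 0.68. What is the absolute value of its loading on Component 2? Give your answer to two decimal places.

Under orthogonal rotation h² = Σλ², so λ_Component 2² = h² − (0.4624) = 0.639 − 0.4624 = 0.1766.
|λ| = √0.1766 = 0.4202.

0.42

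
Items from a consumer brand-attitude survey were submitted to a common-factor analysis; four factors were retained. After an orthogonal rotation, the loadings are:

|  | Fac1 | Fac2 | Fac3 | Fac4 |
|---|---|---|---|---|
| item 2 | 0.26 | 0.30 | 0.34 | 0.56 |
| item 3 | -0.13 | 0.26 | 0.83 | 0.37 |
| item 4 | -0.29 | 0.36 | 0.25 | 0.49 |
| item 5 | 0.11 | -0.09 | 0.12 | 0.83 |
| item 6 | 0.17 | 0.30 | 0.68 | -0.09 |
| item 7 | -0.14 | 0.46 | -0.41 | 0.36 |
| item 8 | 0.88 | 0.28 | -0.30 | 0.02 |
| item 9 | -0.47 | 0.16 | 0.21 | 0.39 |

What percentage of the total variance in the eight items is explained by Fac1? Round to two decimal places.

SS loadings for Fac1 = 0.26² + (-0.13)² + (-0.29)² + 0.11² + 0.17² + (-0.14)² + 0.88² + (-0.47)² = 1.2245
With 8 standardized items, total variance = 8. Proportion = 1.2245/8 = 0.1531 → 15.31%.

15.31%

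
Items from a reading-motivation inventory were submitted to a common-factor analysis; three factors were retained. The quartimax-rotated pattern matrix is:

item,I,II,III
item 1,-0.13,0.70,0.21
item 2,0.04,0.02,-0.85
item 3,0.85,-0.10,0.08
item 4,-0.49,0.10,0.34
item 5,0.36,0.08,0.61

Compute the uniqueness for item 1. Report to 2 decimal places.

0.45

h² = (-0.13)² + 0.70² + 0.21² = 0.0169 + 0.4900 + 0.0441 = 0.5510
Uniqueness u² = 1 − h² = 1 − 0.5510 = 0.4490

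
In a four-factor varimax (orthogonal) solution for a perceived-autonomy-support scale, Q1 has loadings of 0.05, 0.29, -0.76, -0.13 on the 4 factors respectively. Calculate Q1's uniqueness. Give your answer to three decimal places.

h² = 0.05² + 0.29² + (-0.76)² + (-0.13)² = 0.0025 + 0.0841 + 0.5776 + 0.0169 = 0.6811
Uniqueness u² = 1 − h² = 1 − 0.6811 = 0.3189

0.319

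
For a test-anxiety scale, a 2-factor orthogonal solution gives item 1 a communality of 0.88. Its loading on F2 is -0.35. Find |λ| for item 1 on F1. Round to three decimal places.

0.870

Under orthogonal rotation h² = Σλ², so λ_F1² = h² − (0.1225) = 0.88 − 0.1225 = 0.7575.
|λ| = √0.7575 = 0.8703.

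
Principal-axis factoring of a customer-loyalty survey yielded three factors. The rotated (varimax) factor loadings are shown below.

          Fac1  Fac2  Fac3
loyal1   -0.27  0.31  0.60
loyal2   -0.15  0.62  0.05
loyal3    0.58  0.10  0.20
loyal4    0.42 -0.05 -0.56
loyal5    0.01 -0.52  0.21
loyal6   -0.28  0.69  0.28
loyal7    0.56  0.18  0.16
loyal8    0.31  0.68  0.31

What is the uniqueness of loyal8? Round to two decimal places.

0.35

h² = 0.31² + 0.68² + 0.31² = 0.0961 + 0.4624 + 0.0961 = 0.6546
Uniqueness u² = 1 − h² = 1 − 0.6546 = 0.3454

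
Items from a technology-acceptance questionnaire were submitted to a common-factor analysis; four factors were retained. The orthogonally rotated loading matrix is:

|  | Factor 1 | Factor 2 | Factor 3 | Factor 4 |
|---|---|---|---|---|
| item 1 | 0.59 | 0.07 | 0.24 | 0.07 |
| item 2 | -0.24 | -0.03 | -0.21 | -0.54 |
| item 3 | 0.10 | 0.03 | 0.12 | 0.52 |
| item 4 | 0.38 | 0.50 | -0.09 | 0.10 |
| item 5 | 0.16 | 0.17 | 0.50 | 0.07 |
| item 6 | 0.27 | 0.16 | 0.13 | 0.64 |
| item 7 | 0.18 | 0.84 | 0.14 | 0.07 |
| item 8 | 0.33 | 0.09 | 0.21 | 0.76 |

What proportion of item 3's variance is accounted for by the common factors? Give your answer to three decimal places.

0.296

h² = 0.10² + 0.03² + 0.12² + 0.52² = 0.0100 + 0.0009 + 0.0144 + 0.2704 = 0.2957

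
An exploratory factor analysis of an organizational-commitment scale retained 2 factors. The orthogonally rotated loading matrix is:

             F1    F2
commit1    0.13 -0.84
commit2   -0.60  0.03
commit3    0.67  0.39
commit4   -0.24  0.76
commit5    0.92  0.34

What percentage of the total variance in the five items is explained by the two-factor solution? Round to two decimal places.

Communalities: 0.7225, 0.3609, 0.6010, 0.6352, 0.9620; Σh² = 3.2816.
Total variance with 5 standardized items is 5, so the solution explains 3.2816/5 = 0.6563 = 65.63%.

65.63%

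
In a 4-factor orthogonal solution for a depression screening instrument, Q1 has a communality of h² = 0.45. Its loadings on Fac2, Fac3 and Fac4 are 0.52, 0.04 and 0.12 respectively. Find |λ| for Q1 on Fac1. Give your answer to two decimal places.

0.40

Under orthogonal rotation h² = Σλ², so λ_Fac1² = h² − (0.2864) = 0.45 − 0.2864 = 0.1636.
|λ| = √0.1636 = 0.4045.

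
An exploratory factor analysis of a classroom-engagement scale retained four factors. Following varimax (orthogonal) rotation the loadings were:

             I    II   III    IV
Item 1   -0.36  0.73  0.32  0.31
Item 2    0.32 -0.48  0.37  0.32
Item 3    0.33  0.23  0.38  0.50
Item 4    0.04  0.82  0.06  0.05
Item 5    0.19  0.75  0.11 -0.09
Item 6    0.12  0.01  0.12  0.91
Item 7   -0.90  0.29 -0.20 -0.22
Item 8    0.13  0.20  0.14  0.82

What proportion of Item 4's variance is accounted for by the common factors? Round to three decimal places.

h² = 0.04² + 0.82² + 0.06² + 0.05² = 0.0016 + 0.6724 + 0.0036 + 0.0025 = 0.6801

0.680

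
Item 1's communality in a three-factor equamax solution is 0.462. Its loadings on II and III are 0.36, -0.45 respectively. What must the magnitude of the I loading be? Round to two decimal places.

Under orthogonal rotation h² = Σλ², so λ_I² = h² − (0.3321) = 0.462 − 0.3321 = 0.1299.
|λ| = √0.1299 = 0.3604.

0.36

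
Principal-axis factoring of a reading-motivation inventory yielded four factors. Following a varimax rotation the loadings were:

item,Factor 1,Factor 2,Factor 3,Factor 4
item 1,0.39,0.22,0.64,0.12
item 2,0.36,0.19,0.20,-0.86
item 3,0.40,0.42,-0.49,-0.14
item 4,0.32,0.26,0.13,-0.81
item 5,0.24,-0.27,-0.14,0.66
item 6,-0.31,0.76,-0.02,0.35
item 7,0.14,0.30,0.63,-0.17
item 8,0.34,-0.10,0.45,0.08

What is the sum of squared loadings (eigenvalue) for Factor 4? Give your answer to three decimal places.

2.023

SS loadings for Factor 4 = 0.12² + (-0.86)² + (-0.14)² + (-0.81)² + 0.66² + 0.35² + (-0.17)² + 0.08² = 0.0144 + 0.7396 + 0.0196 + 0.6561 + 0.4356 + 0.1225 + 0.0289 + 0.0064 = 2.0231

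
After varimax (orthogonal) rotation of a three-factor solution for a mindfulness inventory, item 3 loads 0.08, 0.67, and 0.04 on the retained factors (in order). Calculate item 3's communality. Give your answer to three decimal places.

0.457

h² = 0.08² + 0.67² + 0.04² = 0.0064 + 0.4489 + 0.0016 = 0.4569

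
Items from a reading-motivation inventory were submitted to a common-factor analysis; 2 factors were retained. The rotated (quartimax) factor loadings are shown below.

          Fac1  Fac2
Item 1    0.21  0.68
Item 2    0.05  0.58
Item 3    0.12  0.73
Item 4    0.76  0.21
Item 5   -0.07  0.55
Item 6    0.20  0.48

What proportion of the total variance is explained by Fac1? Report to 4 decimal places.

SS loadings for Fac1 = 0.21² + 0.05² + 0.12² + 0.76² + (-0.07)² + 0.20² = 0.6835
Proportion of variance = 0.6835 / 6 = 0.1139.

0.1139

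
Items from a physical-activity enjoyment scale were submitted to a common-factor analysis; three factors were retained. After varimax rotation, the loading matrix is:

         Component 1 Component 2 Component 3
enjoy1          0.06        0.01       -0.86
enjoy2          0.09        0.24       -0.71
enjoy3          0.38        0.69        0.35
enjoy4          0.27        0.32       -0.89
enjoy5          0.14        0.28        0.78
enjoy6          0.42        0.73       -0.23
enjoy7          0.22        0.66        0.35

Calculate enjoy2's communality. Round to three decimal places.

0.570

h² = 0.09² + 0.24² + (-0.71)² = 0.0081 + 0.0576 + 0.5041 = 0.5698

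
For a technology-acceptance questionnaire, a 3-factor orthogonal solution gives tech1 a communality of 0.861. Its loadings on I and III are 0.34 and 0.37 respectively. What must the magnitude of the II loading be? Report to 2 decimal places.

0.78

Under orthogonal rotation h² = Σλ², so λ_II² = h² − (0.2525) = 0.861 − 0.2525 = 0.6085.
|λ| = √0.6085 = 0.7801.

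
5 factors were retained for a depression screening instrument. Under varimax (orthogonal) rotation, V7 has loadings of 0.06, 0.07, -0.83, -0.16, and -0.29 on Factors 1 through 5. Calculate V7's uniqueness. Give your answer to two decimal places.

0.19

h² = 0.06² + 0.07² + (-0.83)² + (-0.16)² + (-0.29)² = 0.0036 + 0.0049 + 0.6889 + 0.0256 + 0.0841 = 0.8071
Uniqueness u² = 1 − h² = 1 − 0.8071 = 0.1929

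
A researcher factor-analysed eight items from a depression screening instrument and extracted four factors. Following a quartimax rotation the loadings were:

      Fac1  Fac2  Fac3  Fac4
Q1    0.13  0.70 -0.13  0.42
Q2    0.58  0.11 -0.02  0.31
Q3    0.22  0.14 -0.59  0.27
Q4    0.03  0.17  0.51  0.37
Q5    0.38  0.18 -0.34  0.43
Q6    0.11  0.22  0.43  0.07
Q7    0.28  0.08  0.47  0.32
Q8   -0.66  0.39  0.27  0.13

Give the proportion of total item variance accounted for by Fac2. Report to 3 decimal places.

0.099

SS loadings for Fac2 = 0.70² + 0.11² + 0.14² + 0.17² + 0.18² + 0.22² + 0.08² + 0.39² = 0.7899
Proportion of variance = 0.7899 / 8 = 0.0987.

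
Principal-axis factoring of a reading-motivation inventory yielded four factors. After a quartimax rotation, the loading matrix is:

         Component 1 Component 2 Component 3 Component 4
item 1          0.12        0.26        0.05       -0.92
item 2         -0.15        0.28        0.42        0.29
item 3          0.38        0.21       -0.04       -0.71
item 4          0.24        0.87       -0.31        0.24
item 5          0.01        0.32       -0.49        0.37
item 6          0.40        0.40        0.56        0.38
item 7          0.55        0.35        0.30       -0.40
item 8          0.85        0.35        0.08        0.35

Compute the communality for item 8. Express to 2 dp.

h² = 0.85² + 0.35² + 0.08² + 0.35² = 0.7225 + 0.1225 + 0.0064 + 0.1225 = 0.9739

0.97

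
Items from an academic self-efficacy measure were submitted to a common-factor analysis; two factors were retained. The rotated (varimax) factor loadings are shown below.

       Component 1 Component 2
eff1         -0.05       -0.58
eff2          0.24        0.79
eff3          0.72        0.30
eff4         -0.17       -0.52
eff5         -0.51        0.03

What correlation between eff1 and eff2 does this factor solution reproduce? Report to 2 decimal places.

-0.47

r̂ = Σ λ_i·λ_j across factors = (-0.05)(0.24) + (-0.58)(0.79)
  = -0.0120 -0.4582 = -0.4702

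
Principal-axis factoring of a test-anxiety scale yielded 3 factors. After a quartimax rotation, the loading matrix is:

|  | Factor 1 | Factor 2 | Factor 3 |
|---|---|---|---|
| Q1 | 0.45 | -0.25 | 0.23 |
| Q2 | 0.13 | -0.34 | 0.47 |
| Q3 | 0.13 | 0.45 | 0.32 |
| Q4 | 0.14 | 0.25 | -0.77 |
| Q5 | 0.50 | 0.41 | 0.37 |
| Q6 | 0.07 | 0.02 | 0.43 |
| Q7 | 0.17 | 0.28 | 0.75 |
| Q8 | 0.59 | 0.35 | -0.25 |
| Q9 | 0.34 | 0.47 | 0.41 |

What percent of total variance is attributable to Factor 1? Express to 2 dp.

SS loadings for Factor 1 = 0.45² + 0.13² + 0.13² + 0.14² + 0.50² + 0.07² + 0.17² + 0.59² + 0.34² = 1.0034
With 9 standardized items, total variance = 9. Proportion = 1.0034/9 = 0.1115 → 11.15%.

11.15%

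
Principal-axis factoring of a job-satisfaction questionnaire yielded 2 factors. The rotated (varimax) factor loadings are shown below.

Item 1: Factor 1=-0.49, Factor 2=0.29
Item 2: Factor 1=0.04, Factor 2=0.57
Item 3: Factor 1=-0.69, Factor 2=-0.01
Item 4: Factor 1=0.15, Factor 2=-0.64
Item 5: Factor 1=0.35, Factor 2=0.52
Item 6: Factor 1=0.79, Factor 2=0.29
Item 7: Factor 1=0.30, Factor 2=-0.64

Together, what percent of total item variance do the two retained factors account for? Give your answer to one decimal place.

45.1%

SS loadings by factor: 1.5769, 1.5828; total = 3.1597.
Total variance with 7 standardized items is 7, so the solution explains 3.1597/7 = 0.4514 = 45.14%.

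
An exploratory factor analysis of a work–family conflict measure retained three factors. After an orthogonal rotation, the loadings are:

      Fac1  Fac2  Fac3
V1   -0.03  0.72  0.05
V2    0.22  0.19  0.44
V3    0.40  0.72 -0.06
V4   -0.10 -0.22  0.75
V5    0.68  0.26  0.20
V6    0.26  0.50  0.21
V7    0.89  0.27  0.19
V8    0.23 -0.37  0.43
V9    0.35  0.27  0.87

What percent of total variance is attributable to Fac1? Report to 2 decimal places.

19.08%

SS loadings for Fac1 = (-0.03)² + 0.22² + 0.40² + (-0.10)² + 0.68² + 0.26² + 0.89² + 0.23² + 0.35² = 1.7168
With 9 standardized items, total variance = 9. Proportion = 1.7168/9 = 0.1908 → 19.08%.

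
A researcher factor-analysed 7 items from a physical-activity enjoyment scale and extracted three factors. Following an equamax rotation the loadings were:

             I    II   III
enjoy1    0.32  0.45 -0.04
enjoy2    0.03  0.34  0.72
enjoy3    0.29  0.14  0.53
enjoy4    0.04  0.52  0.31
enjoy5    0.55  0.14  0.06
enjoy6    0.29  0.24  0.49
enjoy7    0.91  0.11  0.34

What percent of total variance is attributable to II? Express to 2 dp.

SS loadings for II = 0.45² + 0.34² + 0.14² + 0.52² + 0.14² + 0.24² + 0.11² = 0.6974
With 7 standardized items, total variance = 7. Proportion = 0.6974/7 = 0.0996 → 9.96%.

9.96%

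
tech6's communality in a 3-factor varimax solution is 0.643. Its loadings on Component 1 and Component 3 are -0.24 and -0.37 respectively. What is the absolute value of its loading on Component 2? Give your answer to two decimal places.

0.67

Under orthogonal rotation h² = Σλ², so λ_Component 2² = h² − (0.1945) = 0.643 − 0.1945 = 0.4485.
|λ| = √0.4485 = 0.6697.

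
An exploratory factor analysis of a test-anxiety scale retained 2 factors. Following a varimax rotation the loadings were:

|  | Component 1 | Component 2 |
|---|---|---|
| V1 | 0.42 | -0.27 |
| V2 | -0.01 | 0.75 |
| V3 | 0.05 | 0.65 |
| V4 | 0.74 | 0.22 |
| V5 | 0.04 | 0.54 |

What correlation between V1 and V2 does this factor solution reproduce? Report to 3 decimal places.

-0.207

r̂ = Σ λ_i·λ_j across factors = (0.42)(-0.01) + (-0.27)(0.75)
  = -0.0042 -0.2025 = -0.2067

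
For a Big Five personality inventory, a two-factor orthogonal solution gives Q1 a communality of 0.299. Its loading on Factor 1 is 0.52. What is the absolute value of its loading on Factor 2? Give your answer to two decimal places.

0.17

Under orthogonal rotation h² = Σλ², so λ_Factor 2² = h² − (0.2704) = 0.299 − 0.2704 = 0.0286.
|λ| = √0.0286 = 0.1691.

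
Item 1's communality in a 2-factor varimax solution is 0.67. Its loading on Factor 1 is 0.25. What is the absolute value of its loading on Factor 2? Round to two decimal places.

0.78

Under orthogonal rotation h² = Σλ², so λ_Factor 2² = h² − (0.0625) = 0.67 − 0.0625 = 0.6075.
|λ| = √0.6075 = 0.7794.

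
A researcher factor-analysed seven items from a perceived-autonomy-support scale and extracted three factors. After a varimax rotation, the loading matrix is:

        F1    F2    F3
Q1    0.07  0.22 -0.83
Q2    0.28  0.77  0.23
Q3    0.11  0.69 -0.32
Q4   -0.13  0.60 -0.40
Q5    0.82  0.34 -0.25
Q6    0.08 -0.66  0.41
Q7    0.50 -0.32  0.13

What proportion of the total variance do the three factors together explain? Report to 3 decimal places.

Communalities: 0.7422, 0.7242, 0.5906, 0.5369, 0.8505, 0.6101, 0.3693; Σh² = 4.4238.
Total variance with 7 standardized items is 7, so the solution explains 4.4238/7 = 0.6320.

0.632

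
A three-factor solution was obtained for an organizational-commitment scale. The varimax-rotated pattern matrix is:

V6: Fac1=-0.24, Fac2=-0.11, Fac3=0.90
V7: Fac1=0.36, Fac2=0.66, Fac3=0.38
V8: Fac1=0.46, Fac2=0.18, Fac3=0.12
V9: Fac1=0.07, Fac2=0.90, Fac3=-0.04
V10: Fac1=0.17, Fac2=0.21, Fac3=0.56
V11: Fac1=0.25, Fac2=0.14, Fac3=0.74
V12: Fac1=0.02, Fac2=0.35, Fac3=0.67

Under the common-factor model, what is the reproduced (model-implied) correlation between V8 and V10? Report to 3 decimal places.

0.183

r̂ = Σ λ_i·λ_j across factors = (0.46)(0.17) + (0.18)(0.21) + (0.12)(0.56)
  = +0.0782 +0.0378 +0.0672 = 0.1832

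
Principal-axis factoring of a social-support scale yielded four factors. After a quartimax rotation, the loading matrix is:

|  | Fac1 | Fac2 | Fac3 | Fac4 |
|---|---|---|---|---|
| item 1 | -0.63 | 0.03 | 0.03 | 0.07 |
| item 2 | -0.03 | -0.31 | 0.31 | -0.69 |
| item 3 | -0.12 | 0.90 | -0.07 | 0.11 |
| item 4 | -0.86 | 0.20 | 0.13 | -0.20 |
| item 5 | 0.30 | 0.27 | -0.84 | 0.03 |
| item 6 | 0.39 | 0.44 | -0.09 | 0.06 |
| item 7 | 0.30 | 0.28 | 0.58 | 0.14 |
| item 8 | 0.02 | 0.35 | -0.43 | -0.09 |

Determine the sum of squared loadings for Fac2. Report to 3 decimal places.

1.414

SS loadings for Fac2 = 0.03² + (-0.31)² + 0.90² + 0.20² + 0.27² + 0.44² + 0.28² + 0.35² = 0.0009 + 0.0961 + 0.8100 + 0.0400 + 0.0729 + 0.1936 + 0.0784 + 0.1225 = 1.4144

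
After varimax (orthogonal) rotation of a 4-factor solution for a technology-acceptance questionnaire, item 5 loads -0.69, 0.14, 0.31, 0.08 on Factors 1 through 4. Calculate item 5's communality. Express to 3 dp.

h² = (-0.69)² + 0.14² + 0.31² + 0.08² = 0.4761 + 0.0196 + 0.0961 + 0.0064 = 0.5982

0.598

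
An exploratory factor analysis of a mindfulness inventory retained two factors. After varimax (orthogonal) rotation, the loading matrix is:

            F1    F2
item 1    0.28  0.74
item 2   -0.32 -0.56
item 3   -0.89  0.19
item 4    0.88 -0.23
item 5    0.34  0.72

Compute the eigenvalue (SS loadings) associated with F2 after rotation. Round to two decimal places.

SS loadings for F2 = 0.74² + (-0.56)² + 0.19² + (-0.23)² + 0.72² = 0.5476 + 0.3136 + 0.0361 + 0.0529 + 0.5184 = 1.4686

1.47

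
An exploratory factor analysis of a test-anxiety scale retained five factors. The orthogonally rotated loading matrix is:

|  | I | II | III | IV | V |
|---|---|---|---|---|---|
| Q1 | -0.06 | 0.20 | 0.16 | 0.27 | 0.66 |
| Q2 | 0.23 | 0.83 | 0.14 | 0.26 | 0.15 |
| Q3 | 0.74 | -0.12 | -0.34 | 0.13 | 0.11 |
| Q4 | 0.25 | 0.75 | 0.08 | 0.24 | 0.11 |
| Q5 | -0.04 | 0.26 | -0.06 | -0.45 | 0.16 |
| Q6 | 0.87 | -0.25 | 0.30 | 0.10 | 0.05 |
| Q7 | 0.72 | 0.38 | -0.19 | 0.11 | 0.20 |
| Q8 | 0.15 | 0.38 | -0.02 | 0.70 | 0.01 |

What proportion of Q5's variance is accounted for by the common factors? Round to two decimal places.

h² = (-0.04)² + 0.26² + (-0.06)² + (-0.45)² + 0.16² = 0.0016 + 0.0676 + 0.0036 + 0.2025 + 0.0256 = 0.3009

0.30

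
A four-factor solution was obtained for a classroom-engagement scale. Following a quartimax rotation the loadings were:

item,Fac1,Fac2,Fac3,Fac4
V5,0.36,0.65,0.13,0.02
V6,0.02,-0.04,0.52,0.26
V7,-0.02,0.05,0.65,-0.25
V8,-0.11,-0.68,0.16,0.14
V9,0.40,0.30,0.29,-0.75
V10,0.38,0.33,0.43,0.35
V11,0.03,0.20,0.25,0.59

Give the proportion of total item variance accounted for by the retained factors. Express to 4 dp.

0.5465

SS loadings by factor: 0.4478, 1.1279, 1.0669, 1.1832; total = 3.8258.
Total variance with 7 standardized items is 7, so the solution explains 3.8258/7 = 0.5465.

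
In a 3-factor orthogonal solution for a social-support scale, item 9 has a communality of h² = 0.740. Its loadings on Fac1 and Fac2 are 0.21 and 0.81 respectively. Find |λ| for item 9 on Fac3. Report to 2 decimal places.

0.20

Under orthogonal rotation h² = Σλ², so λ_Fac3² = h² − (0.7002) = 0.740 − 0.7002 = 0.0398.
|λ| = √0.0398 = 0.1995.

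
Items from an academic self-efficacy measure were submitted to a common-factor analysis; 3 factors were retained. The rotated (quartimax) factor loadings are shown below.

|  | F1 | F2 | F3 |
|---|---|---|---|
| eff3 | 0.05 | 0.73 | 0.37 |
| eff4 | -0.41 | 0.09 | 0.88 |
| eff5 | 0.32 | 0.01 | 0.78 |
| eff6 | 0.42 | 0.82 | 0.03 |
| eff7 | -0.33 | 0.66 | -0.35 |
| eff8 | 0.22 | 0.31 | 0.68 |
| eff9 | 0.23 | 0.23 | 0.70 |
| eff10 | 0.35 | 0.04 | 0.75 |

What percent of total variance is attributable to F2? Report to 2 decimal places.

22.50%

SS loadings for F2 = 0.73² + 0.09² + 0.01² + 0.82² + 0.66² + 0.31² + 0.23² + 0.04² = 1.7997
With 8 standardized items, total variance = 8. Proportion = 1.7997/8 = 0.2250 → 22.50%.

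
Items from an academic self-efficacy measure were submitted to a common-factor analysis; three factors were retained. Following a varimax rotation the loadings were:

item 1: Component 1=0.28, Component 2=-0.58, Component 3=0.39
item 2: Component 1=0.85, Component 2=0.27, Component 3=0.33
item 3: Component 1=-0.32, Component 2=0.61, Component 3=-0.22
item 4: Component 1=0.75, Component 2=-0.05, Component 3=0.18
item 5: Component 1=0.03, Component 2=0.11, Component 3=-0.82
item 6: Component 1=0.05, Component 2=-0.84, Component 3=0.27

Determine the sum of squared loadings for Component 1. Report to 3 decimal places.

1.469

SS loadings for Component 1 = 0.28² + 0.85² + (-0.32)² + 0.75² + 0.03² + 0.05² = 0.0784 + 0.7225 + 0.1024 + 0.5625 + 0.0009 + 0.0025 = 1.4692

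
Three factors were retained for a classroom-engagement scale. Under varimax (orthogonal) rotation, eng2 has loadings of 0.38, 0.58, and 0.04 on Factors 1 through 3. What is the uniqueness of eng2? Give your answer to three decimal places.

h² = 0.38² + 0.58² + 0.04² = 0.1444 + 0.3364 + 0.0016 = 0.4824
Uniqueness u² = 1 − h² = 1 − 0.4824 = 0.5176

0.518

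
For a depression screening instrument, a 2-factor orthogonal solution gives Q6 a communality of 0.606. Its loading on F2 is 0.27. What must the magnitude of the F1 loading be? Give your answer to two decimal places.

0.73

Under orthogonal rotation h² = Σλ², so λ_F1² = h² − (0.0729) = 0.606 − 0.0729 = 0.5331.
|λ| = √0.5331 = 0.7301.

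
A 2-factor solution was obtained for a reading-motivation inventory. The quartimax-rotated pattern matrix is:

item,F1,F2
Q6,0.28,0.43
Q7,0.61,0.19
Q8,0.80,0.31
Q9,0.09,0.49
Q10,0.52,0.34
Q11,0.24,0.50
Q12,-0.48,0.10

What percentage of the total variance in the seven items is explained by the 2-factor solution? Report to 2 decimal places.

37.00%

Communalities: 0.2633, 0.4082, 0.7361, 0.2482, 0.3860, 0.3076, 0.2404; Σh² = 2.5898.
Total variance with 7 standardized items is 7, so the solution explains 2.5898/7 = 0.3700 = 37.00%.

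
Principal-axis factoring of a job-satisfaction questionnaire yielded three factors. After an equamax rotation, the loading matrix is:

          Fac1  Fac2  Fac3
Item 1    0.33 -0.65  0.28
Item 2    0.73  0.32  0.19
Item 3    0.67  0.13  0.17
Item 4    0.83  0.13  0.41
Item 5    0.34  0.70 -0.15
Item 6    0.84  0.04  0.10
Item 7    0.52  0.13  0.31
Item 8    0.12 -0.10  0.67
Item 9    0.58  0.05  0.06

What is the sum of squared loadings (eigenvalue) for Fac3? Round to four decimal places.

0.8926

SS loadings for Fac3 = 0.28² + 0.19² + 0.17² + 0.41² + (-0.15)² + 0.10² + 0.31² + 0.67² + 0.06² = 0.0784 + 0.0361 + 0.0289 + 0.1681 + 0.0225 + 0.0100 + 0.0961 + 0.4489 + 0.0036 = 0.8926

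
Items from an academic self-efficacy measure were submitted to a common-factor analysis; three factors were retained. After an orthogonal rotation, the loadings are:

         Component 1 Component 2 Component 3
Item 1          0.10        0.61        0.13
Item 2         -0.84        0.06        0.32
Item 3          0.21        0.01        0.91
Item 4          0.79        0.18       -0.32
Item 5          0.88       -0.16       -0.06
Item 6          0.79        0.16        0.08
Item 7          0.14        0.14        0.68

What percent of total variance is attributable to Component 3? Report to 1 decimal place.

21.7%

SS loadings for Component 3 = 0.13² + 0.32² + 0.91² + (-0.32)² + (-0.06)² + 0.08² + 0.68² = 1.5222
With 7 standardized items, total variance = 7. Proportion = 1.5222/7 = 0.2175 → 21.75%.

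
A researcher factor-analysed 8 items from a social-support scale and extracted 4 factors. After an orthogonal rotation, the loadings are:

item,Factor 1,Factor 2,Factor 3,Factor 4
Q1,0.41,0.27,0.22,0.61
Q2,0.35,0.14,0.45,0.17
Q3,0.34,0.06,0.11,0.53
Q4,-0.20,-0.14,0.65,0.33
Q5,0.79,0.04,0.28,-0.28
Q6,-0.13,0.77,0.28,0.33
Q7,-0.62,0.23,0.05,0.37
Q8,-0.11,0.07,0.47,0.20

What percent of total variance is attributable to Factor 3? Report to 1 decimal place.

SS loadings for Factor 3 = 0.22² + 0.45² + 0.11² + 0.65² + 0.28² + 0.28² + 0.05² + 0.47² = 1.0657
With 8 standardized items, total variance = 8. Proportion = 1.0657/8 = 0.1332 → 13.32%.

13.3%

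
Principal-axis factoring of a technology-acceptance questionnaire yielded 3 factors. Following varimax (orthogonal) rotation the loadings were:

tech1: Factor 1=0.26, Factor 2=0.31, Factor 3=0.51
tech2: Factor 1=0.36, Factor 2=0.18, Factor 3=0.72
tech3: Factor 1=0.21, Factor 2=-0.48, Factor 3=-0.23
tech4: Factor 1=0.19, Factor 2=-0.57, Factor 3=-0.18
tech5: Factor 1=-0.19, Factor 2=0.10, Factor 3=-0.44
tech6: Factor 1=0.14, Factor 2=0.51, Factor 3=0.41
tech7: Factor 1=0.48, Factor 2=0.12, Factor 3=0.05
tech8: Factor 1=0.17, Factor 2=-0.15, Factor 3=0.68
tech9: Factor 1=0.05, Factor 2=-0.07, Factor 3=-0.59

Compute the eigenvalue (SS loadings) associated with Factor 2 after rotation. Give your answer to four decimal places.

SS loadings for Factor 2 = 0.31² + 0.18² + (-0.48)² + (-0.57)² + 0.10² + 0.51² + 0.12² + (-0.15)² + (-0.07)² = 0.0961 + 0.0324 + 0.2304 + 0.3249 + 0.0100 + 0.2601 + 0.0144 + 0.0225 + 0.0049 = 0.9957

0.9957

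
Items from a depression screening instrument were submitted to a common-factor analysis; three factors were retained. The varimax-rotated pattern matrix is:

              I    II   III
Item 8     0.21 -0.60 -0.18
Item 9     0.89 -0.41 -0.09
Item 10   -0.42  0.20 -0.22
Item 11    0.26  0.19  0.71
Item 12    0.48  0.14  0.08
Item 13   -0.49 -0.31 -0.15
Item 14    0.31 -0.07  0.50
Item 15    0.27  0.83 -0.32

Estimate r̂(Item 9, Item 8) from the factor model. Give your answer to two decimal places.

r̂ = Σ λ_i·λ_j across factors = (0.89)(0.21) + (-0.41)(-0.60) + (-0.09)(-0.18)
  = +0.1869 +0.2460 +0.0162 = 0.4491

0.45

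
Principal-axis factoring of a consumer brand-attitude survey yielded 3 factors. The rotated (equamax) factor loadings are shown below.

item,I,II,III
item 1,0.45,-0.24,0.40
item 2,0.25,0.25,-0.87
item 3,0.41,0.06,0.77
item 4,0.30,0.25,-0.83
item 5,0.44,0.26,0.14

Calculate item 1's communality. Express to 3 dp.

0.420

h² = 0.45² + (-0.24)² + 0.40² = 0.2025 + 0.0576 + 0.1600 = 0.4201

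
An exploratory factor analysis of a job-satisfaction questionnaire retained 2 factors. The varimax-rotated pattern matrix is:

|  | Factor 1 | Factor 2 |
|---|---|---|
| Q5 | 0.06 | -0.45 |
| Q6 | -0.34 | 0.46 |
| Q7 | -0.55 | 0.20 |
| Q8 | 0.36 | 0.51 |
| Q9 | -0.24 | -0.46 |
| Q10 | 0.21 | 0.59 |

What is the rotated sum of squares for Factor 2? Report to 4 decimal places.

1.2739

SS loadings for Factor 2 = (-0.45)² + 0.46² + 0.20² + 0.51² + (-0.46)² + 0.59² = 0.2025 + 0.2116 + 0.0400 + 0.2601 + 0.2116 + 0.3481 = 1.2739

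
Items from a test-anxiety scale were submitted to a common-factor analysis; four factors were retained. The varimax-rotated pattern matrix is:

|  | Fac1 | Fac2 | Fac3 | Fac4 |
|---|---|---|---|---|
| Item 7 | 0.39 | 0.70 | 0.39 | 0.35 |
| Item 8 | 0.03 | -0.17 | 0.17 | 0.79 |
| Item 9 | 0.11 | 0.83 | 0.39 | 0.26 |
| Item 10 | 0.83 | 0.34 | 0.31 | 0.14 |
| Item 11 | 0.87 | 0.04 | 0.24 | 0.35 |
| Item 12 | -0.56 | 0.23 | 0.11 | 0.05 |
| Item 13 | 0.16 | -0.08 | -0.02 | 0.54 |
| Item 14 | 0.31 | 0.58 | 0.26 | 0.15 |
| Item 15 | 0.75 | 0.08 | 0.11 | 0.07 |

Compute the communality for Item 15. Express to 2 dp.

h² = 0.75² + 0.08² + 0.11² + 0.07² = 0.5625 + 0.0064 + 0.0121 + 0.0049 = 0.5859

0.59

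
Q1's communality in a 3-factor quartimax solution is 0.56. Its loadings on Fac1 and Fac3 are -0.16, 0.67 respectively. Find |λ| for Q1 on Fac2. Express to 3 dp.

Under orthogonal rotation h² = Σλ², so λ_Fac2² = h² − (0.4745) = 0.56 − 0.4745 = 0.0855.
|λ| = √0.0855 = 0.2924.

0.292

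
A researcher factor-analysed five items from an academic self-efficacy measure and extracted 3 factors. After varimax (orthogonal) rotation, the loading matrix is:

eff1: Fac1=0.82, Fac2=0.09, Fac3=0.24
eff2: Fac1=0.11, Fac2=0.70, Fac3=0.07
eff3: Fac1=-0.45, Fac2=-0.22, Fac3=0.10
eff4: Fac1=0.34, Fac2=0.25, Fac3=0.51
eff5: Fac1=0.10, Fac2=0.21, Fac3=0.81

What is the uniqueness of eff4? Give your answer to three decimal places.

0.562

h² = 0.34² + 0.25² + 0.51² = 0.1156 + 0.0625 + 0.2601 = 0.4382
Uniqueness u² = 1 − h² = 1 − 0.4382 = 0.5618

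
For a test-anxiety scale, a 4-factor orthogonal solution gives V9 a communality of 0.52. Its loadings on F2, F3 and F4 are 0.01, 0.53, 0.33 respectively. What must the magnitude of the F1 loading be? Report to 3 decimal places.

0.361

Under orthogonal rotation h² = Σλ², so λ_F1² = h² − (0.3899) = 0.52 − 0.3899 = 0.1301.
|λ| = √0.1301 = 0.3607.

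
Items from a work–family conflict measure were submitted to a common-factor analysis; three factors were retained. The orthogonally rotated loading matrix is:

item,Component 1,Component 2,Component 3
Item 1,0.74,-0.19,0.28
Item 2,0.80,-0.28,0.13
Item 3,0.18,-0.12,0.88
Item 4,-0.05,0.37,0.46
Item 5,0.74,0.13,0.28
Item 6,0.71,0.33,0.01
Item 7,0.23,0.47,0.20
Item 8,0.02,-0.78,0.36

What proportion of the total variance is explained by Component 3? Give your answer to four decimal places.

0.1662

SS loadings for Component 3 = 0.28² + 0.13² + 0.88² + 0.46² + 0.28² + 0.01² + 0.20² + 0.36² = 1.3294
Proportion of variance = 1.3294 / 8 = 0.1662.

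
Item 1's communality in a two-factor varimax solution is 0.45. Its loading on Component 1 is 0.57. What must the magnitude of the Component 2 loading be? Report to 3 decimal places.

Under orthogonal rotation h² = Σλ², so λ_Component 2² = h² − (0.3249) = 0.45 − 0.3249 = 0.1251.
|λ| = √0.1251 = 0.3537.

0.354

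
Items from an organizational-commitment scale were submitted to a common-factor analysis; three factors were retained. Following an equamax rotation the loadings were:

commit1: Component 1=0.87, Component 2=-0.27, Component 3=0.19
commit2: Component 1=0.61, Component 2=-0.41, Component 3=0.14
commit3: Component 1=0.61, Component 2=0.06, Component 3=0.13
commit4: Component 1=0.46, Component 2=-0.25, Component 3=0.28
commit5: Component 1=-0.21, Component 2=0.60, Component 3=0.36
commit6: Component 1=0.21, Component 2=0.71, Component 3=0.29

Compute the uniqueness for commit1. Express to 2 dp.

h² = 0.87² + (-0.27)² + 0.19² = 0.7569 + 0.0729 + 0.0361 = 0.8659
Uniqueness u² = 1 − h² = 1 − 0.8659 = 0.1341

0.13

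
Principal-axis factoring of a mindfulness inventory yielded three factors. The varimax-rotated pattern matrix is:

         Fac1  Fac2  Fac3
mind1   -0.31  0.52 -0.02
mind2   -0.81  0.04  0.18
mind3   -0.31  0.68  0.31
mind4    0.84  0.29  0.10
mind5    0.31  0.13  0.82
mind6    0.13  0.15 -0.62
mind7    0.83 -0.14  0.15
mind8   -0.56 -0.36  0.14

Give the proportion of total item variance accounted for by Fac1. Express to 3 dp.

0.334

SS loadings for Fac1 = (-0.31)² + (-0.81)² + (-0.31)² + 0.84² + 0.31² + 0.13² + 0.83² + (-0.56)² = 2.6694
Proportion of variance = 2.6694 / 8 = 0.3337.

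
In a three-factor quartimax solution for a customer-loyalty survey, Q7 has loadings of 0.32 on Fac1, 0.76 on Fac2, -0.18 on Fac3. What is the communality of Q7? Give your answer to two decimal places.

h² = 0.32² + 0.76² + (-0.18)² = 0.1024 + 0.5776 + 0.0324 = 0.7124

0.71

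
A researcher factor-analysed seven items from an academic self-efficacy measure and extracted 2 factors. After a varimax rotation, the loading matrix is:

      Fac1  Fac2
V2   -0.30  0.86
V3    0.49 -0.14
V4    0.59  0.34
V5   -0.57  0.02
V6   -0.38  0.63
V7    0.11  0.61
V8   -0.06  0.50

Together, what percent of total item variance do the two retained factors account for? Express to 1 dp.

43.7%

Communalities: 0.8296, 0.2597, 0.4637, 0.3253, 0.5413, 0.3842, 0.2536; Σh² = 3.0574.
Total variance with 7 standardized items is 7, so the solution explains 3.0574/7 = 0.4368 = 43.68%.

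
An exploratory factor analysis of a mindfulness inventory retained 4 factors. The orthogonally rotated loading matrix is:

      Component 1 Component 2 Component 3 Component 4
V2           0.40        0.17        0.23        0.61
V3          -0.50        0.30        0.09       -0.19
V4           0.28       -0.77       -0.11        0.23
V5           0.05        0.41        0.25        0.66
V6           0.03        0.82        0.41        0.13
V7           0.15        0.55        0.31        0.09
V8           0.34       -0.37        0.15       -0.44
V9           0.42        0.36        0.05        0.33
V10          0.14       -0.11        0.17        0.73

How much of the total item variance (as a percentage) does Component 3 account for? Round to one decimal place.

SS loadings for Component 3 = 0.23² + 0.09² + (-0.11)² + 0.25² + 0.41² + 0.31² + 0.15² + 0.05² + 0.17² = 0.4537
With 9 standardized items, total variance = 9. Proportion = 0.4537/9 = 0.0504 → 5.04%.

5.0%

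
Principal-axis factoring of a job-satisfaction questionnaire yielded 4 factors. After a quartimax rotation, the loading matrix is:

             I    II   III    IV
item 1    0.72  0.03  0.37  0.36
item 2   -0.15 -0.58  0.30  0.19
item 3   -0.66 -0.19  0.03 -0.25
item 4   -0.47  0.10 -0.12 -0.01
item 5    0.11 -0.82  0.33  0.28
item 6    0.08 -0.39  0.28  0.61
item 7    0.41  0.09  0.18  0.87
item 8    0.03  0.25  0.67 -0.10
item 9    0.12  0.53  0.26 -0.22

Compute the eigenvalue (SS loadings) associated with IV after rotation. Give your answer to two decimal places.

1.49

SS loadings for IV = 0.36² + 0.19² + (-0.25)² + (-0.01)² + 0.28² + 0.61² + 0.87² + (-0.10)² + (-0.22)² = 0.1296 + 0.0361 + 0.0625 + 0.0001 + 0.0784 + 0.3721 + 0.7569 + 0.0100 + 0.0484 = 1.4941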